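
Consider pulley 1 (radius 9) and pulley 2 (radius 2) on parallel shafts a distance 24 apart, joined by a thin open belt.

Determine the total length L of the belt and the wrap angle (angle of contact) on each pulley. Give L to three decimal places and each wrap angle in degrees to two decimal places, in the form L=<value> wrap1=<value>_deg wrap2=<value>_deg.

L=84.614 wrap1=213.92_deg wrap2=146.08_deg

open belt: β = asin((r2−r1)/C) = asin(-7/24) = -16.9578°
wrap1 = π − 2β = 213.9155°
wrap2 = π + 2β = 146.0845°
tangent length = C·cosβ = 22.9565
L = r1·wrap1 + r2·wrap2 + 2·C·cosβ = 9·3.7335 + 2·2.5497 + 2·22.9565 = 84.6140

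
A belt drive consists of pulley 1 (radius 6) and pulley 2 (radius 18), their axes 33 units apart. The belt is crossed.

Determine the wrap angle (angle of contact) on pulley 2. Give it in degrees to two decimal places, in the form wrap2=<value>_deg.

crossed belt: β = asin((r1+r2)/C) = asin(24/33) = 46.6582°
wrap1 = wrap2 = π + 2β = 273.3165°

wrap2=273.32_deg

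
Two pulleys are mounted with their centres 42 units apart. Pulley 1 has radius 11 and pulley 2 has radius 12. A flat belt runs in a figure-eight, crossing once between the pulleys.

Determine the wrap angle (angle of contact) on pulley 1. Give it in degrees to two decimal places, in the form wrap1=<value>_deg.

crossed belt: β = asin((r1+r2)/C) = asin(23/42) = 33.2038°
wrap1 = wrap2 = π + 2β = 246.4076°

wrap1=246.41_deg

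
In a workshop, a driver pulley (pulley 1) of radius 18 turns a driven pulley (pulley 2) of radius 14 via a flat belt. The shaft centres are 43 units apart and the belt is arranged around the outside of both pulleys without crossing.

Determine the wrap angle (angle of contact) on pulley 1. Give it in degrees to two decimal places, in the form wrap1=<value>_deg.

open belt: β = asin((r2−r1)/C) = asin(-4/43) = -5.3376°
wrap1 = π − 2β = 190.6751°
wrap2 = π + 2β = 169.3249°

wrap1=190.68_deg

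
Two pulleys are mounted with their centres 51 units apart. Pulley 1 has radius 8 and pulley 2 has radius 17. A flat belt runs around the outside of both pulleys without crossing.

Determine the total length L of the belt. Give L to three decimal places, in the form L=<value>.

L=182.132

open belt: β = asin((r2−r1)/C) = asin(9/51) = 10.1642°
wrap1 = π − 2β = 159.6715°
wrap2 = π + 2β = 200.3285°
tangent length = C·cosβ = 50.1996
L = r1·wrap1 + r2·wrap2 + 2·C·cosβ = 8·2.7868 + 17·3.4964 + 2·50.1996 = 182.1322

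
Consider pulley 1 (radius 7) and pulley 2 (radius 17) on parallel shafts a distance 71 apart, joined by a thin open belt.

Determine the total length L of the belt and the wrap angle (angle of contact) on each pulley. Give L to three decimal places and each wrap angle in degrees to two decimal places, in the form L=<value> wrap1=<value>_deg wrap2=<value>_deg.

open belt: β = asin((r2−r1)/C) = asin(10/71) = 8.0967°
wrap1 = π − 2β = 163.8065°
wrap2 = π + 2β = 196.1935°
tangent length = C·cosβ = 70.2922
L = r1·wrap1 + r2·wrap2 + 2·C·cosβ = 7·2.8590 + 17·3.4242 + 2·70.2922 = 218.8090

L=218.809 wrap1=163.81_deg wrap2=196.19_deg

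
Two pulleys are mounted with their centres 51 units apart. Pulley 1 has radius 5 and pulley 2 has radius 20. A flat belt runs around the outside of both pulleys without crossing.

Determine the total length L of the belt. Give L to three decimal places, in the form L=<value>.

L=184.984

open belt: β = asin((r2−r1)/C) = asin(15/51) = 17.1046°
wrap1 = π − 2β = 145.7907°
wrap2 = π + 2β = 214.2093°
tangent length = C·cosβ = 48.7442
L = r1·wrap1 + r2·wrap2 + 2·C·cosβ = 5·2.5445 + 20·3.7387 + 2·48.7442 = 184.9842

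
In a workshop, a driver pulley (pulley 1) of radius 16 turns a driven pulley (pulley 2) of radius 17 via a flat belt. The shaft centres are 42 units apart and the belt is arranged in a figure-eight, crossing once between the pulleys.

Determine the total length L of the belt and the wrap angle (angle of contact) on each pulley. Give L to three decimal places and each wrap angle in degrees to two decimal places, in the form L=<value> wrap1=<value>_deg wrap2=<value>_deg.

crossed belt: β = asin((r1+r2)/C) = asin(33/42) = 51.7868°
wrap1 = wrap2 = π + 2β = 283.5736°
tangent length = C·cosβ = 25.9808
L = (r1+r2)·wrap + 2·C·cosβ = 33·4.9493 + 2·25.9808 = 215.2882

L=215.288 wrap1=283.57_deg wrap2=283.57_deg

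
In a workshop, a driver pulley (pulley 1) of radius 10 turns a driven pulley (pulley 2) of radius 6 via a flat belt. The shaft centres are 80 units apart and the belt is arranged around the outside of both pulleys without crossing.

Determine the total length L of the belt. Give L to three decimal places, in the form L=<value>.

L=210.466

open belt: β = asin((r2−r1)/C) = asin(-4/80) = -2.8660°
wrap1 = π − 2β = 185.7320°
wrap2 = π + 2β = 174.2680°
tangent length = C·cosβ = 79.8999
L = r1·wrap1 + r2·wrap2 + 2·C·cosβ = 10·3.2416 + 6·3.0416 + 2·79.8999 = 210.4655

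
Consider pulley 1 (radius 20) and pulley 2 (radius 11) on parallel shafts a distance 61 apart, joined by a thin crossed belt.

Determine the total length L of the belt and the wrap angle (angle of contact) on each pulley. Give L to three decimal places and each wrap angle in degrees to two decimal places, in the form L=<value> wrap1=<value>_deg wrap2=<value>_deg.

L=235.512 wrap1=241.09_deg wrap2=241.09_deg

crossed belt: β = asin((r1+r2)/C) = asin(31/61) = 30.5438°
wrap1 = wrap2 = π + 2β = 241.0876°
tangent length = C·cosβ = 52.5357
L = (r1+r2)·wrap + 2·C·cosβ = 31·4.2078 + 2·52.5357 = 235.5123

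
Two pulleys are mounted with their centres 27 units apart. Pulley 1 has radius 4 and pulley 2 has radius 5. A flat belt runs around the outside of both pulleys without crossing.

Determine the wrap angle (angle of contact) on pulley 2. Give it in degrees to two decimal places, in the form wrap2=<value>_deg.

wrap2=184.25_deg

open belt: β = asin((r2−r1)/C) = asin(1/27) = 2.1226°
wrap1 = π − 2β = 175.7549°
wrap2 = π + 2β = 184.2451°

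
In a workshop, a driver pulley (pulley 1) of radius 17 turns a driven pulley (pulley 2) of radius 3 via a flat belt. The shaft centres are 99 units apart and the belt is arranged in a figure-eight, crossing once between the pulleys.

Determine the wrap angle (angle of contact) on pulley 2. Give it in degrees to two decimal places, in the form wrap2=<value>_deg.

wrap2=203.31_deg

crossed belt: β = asin((r1+r2)/C) = asin(20/99) = 11.6551°
wrap1 = wrap2 = π + 2β = 203.3102°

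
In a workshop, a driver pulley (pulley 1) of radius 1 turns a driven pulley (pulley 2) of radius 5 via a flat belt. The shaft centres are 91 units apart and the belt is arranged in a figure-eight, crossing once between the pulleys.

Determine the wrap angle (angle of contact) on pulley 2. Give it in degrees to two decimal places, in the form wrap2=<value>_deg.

wrap2=187.56_deg

crossed belt: β = asin((r1+r2)/C) = asin(6/91) = 3.7805°
wrap1 = wrap2 = π + 2β = 187.5610°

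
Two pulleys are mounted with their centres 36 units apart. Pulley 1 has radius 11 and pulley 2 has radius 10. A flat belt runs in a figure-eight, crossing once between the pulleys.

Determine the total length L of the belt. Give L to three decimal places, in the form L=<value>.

crossed belt: β = asin((r1+r2)/C) = asin(21/36) = 35.6853°
wrap1 = wrap2 = π + 2β = 251.3707°
tangent length = C·cosβ = 29.2404
L = (r1+r2)·wrap + 2·C·cosβ = 21·4.3872 + 2·29.2404 = 150.6129

L=150.613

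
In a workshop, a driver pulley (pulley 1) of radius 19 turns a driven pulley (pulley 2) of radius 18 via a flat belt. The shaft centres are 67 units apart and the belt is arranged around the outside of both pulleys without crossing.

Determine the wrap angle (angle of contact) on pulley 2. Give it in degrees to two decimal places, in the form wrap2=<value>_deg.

wrap2=178.29_deg

open belt: β = asin((r2−r1)/C) = asin(-1/67) = -0.8552°
wrap1 = π − 2β = 181.7104°
wrap2 = π + 2β = 178.2896°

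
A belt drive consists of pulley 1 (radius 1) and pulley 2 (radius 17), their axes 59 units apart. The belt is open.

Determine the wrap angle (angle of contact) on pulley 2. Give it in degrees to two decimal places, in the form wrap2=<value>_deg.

open belt: β = asin((r2−r1)/C) = asin(16/59) = 15.7349°
wrap1 = π − 2β = 148.5302°
wrap2 = π + 2β = 211.4698°

wrap2=211.47_deg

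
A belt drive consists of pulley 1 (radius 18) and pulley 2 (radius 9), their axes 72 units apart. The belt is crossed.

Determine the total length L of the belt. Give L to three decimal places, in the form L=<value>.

crossed belt: β = asin((r1+r2)/C) = asin(27/72) = 22.0243°
wrap1 = wrap2 = π + 2β = 224.0486°
tangent length = C·cosβ = 66.7458
L = (r1+r2)·wrap + 2·C·cosβ = 27·3.9104 + 2·66.7458 = 239.0720

L=239.072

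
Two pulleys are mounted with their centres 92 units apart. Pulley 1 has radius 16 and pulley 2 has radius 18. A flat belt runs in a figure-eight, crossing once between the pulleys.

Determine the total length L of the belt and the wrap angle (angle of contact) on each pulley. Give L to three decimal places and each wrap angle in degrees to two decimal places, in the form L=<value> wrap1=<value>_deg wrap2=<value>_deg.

crossed belt: β = asin((r1+r2)/C) = asin(34/92) = 21.6888°
wrap1 = wrap2 = π + 2β = 223.3776°
tangent length = C·cosβ = 85.4868
L = (r1+r2)·wrap + 2·C·cosβ = 34·3.8987 + 2·85.4868 = 303.5286

L=303.529 wrap1=223.38_deg wrap2=223.38_deg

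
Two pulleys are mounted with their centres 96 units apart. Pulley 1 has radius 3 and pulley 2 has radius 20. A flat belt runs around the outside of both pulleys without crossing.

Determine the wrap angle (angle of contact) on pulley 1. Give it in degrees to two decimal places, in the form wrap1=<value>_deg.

wrap1=159.60_deg

open belt: β = asin((r2−r1)/C) = asin(17/96) = 10.1999°
wrap1 = π − 2β = 159.6002°
wrap2 = π + 2β = 200.3998°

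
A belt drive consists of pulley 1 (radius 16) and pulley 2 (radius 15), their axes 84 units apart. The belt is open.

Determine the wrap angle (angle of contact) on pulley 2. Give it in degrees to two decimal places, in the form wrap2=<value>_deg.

open belt: β = asin((r2−r1)/C) = asin(-1/84) = -0.6821°
wrap1 = π − 2β = 181.3642°
wrap2 = π + 2β = 178.6358°

wrap2=178.64_deg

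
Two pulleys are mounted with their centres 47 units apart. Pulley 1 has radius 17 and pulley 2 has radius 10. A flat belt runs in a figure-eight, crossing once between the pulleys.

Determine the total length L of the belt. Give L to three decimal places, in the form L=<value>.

crossed belt: β = asin((r1+r2)/C) = asin(27/47) = 35.0624°
wrap1 = wrap2 = π + 2β = 250.1248°
tangent length = C·cosβ = 38.4708
L = (r1+r2)·wrap + 2·C·cosβ = 27·4.3655 + 2·38.4708 = 194.8101

L=194.810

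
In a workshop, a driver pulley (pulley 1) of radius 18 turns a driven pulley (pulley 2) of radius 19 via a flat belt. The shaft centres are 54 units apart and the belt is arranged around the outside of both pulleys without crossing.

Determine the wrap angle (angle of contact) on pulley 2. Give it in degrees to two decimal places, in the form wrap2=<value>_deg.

open belt: β = asin((r2−r1)/C) = asin(1/54) = 1.0611°
wrap1 = π − 2β = 177.8778°
wrap2 = π + 2β = 182.1222°

wrap2=182.12_deg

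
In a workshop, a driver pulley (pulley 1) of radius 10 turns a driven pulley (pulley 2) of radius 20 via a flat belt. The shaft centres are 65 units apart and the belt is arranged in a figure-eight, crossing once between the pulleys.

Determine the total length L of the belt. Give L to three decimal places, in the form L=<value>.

crossed belt: β = asin((r1+r2)/C) = asin(30/65) = 27.4864°
wrap1 = wrap2 = π + 2β = 234.9729°
tangent length = C·cosβ = 57.6628
L = (r1+r2)·wrap + 2·C·cosβ = 30·4.1010 + 2·57.6628 = 238.3571

L=238.357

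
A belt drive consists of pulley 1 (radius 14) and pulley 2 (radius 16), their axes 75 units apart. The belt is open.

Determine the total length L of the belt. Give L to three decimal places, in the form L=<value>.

L=244.301

open belt: β = asin((r2−r1)/C) = asin(2/75) = 1.5281°
wrap1 = π − 2β = 176.9439°
wrap2 = π + 2β = 183.0561°
tangent length = C·cosβ = 74.9733
L = r1·wrap1 + r2·wrap2 + 2·C·cosβ = 14·3.0883 + 16·3.1949 + 2·74.9733 = 244.3011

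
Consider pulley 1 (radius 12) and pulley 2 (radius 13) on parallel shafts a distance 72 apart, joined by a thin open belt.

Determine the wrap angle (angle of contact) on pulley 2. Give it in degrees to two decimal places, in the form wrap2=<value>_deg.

wrap2=181.59_deg

open belt: β = asin((r2−r1)/C) = asin(1/72) = 0.7958°
wrap1 = π − 2β = 178.4084°
wrap2 = π + 2β = 181.5916°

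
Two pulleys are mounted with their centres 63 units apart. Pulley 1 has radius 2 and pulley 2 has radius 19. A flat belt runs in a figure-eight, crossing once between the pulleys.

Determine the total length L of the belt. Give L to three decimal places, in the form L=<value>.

L=199.041

crossed belt: β = asin((r1+r2)/C) = asin(21/63) = 19.4712°
wrap1 = wrap2 = π + 2β = 218.9424°
tangent length = C·cosβ = 59.3970
L = (r1+r2)·wrap + 2·C·cosβ = 21·3.8213 + 2·59.3970 = 199.0405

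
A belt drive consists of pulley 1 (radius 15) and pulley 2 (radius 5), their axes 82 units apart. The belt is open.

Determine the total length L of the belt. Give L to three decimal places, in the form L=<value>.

open belt: β = asin((r2−r1)/C) = asin(-10/82) = -7.0047°
wrap1 = π − 2β = 194.0095°
wrap2 = π + 2β = 165.9905°
tangent length = C·cosβ = 81.3880
L = r1·wrap1 + r2·wrap2 + 2·C·cosβ = 15·3.3861 + 5·2.8971 + 2·81.3880 = 228.0529

L=228.053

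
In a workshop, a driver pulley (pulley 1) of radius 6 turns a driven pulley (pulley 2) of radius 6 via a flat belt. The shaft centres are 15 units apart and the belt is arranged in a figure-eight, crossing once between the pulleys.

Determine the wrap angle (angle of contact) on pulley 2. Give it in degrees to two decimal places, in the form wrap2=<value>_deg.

wrap2=286.26_deg

crossed belt: β = asin((r1+r2)/C) = asin(12/15) = 53.1301°
wrap1 = wrap2 = π + 2β = 286.2602°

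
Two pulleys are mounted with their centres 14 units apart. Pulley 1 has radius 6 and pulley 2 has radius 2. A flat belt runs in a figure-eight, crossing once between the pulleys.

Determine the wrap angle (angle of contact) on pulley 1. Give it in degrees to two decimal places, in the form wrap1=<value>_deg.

crossed belt: β = asin((r1+r2)/C) = asin(8/14) = 34.8499°
wrap1 = wrap2 = π + 2β = 249.6998°

wrap1=249.70_deg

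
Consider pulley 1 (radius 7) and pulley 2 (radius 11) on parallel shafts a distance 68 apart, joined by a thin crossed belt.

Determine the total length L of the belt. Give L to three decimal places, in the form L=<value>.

crossed belt: β = asin((r1+r2)/C) = asin(18/68) = 15.3495°
wrap1 = wrap2 = π + 2β = 210.6990°
tangent length = C·cosβ = 65.5744
L = (r1+r2)·wrap + 2·C·cosβ = 18·3.6774 + 2·65.5744 = 197.3418

L=197.342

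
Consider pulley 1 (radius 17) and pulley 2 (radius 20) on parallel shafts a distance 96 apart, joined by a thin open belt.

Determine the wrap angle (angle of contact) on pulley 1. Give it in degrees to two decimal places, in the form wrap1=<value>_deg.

open belt: β = asin((r2−r1)/C) = asin(3/96) = 1.7908°
wrap1 = π − 2β = 176.4184°
wrap2 = π + 2β = 183.5816°

wrap1=176.42_deg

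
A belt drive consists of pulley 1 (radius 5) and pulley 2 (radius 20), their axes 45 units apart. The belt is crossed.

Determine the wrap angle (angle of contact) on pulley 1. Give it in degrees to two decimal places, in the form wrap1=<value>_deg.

wrap1=247.50_deg

crossed belt: β = asin((r1+r2)/C) = asin(25/45) = 33.7490°
wrap1 = wrap2 = π + 2β = 247.4980°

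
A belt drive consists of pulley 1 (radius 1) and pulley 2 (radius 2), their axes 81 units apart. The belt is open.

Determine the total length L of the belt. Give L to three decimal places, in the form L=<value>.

L=171.437

open belt: β = asin((r2−r1)/C) = asin(1/81) = 0.7074°
wrap1 = π − 2β = 178.5853°
wrap2 = π + 2β = 181.4147°
tangent length = C·cosβ = 80.9938
L = r1·wrap1 + r2·wrap2 + 2·C·cosβ = 1·3.1169 + 2·3.1663 + 2·80.9938 = 171.4371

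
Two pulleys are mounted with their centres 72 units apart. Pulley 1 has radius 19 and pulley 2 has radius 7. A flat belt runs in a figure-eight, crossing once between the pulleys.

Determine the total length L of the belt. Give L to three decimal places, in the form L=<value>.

crossed belt: β = asin((r1+r2)/C) = asin(26/72) = 21.1684°
wrap1 = wrap2 = π + 2β = 222.3369°
tangent length = C·cosβ = 67.1416
L = (r1+r2)·wrap + 2·C·cosβ = 26·3.8805 + 2·67.1416 = 235.1766

L=235.177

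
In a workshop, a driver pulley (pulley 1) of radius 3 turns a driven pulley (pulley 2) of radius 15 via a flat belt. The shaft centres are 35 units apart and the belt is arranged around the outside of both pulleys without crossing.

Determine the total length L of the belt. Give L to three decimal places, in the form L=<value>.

open belt: β = asin((r2−r1)/C) = asin(12/35) = 20.0510°
wrap1 = π − 2β = 139.8979°
wrap2 = π + 2β = 220.1021°
tangent length = C·cosβ = 32.8786
L = r1·wrap1 + r2·wrap2 + 2·C·cosβ = 3·2.4417 + 15·3.8415 + 2·32.8786 = 130.7048

L=130.705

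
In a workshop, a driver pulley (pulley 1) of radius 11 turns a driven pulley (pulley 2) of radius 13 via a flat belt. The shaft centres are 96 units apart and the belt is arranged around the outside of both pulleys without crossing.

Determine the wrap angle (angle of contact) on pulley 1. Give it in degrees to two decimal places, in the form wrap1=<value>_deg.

wrap1=177.61_deg

open belt: β = asin((r2−r1)/C) = asin(2/96) = 1.1937°
wrap1 = π − 2β = 177.6125°
wrap2 = π + 2β = 182.3875°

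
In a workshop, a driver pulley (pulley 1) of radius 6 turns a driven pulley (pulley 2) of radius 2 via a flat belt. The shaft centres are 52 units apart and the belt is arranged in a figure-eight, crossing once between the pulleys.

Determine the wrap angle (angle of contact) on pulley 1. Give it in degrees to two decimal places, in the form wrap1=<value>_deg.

crossed belt: β = asin((r1+r2)/C) = asin(8/52) = 8.8499°
wrap1 = wrap2 = π + 2β = 197.6998°

wrap1=197.70_deg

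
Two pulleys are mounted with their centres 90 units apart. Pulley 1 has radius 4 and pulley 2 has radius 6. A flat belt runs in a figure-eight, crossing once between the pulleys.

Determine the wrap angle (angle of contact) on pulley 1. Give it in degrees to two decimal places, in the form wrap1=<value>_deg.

crossed belt: β = asin((r1+r2)/C) = asin(10/90) = 6.3794°
wrap1 = wrap2 = π + 2β = 192.7587°

wrap1=192.76_deg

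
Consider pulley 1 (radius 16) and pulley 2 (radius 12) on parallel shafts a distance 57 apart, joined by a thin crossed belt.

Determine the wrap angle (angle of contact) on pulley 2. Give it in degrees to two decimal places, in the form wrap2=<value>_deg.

crossed belt: β = asin((r1+r2)/C) = asin(28/57) = 29.4213°
wrap1 = wrap2 = π + 2β = 238.8427°

wrap2=238.84_deg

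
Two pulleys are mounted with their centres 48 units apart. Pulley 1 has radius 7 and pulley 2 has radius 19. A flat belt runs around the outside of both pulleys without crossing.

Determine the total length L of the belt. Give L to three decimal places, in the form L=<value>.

open belt: β = asin((r2−r1)/C) = asin(12/48) = 14.4775°
wrap1 = π − 2β = 151.0450°
wrap2 = π + 2β = 208.9550°
tangent length = C·cosβ = 46.4758
L = r1·wrap1 + r2·wrap2 + 2·C·cosβ = 7·2.6362 + 19·3.6470 + 2·46.4758 = 180.6973

L=180.697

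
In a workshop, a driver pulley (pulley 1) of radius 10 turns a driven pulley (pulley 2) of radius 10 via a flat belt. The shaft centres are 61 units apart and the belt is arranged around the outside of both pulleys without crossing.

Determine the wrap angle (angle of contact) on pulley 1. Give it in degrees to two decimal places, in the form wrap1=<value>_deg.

wrap1=180.00_deg

open belt: β = asin((r2−r1)/C) = asin(0/61) = 0.0000°
wrap1 = π − 2β = 180.0000°
wrap2 = π + 2β = 180.0000°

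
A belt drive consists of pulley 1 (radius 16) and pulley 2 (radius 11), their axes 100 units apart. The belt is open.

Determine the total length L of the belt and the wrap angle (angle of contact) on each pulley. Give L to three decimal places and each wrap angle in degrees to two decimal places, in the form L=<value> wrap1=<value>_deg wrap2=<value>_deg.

L=285.073 wrap1=185.73_deg wrap2=174.27_deg

open belt: β = asin((r2−r1)/C) = asin(-5/100) = -2.8660°
wrap1 = π − 2β = 185.7320°
wrap2 = π + 2β = 174.2680°
tangent length = C·cosβ = 99.8749
L = r1·wrap1 + r2·wrap2 + 2·C·cosβ = 16·3.2416 + 11·3.0416 + 2·99.8749 = 285.0731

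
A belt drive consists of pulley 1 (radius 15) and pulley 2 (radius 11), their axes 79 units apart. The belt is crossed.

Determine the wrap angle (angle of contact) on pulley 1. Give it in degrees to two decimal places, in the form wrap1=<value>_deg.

wrap1=218.43_deg

crossed belt: β = asin((r1+r2)/C) = asin(26/79) = 19.2150°
wrap1 = wrap2 = π + 2β = 218.4300°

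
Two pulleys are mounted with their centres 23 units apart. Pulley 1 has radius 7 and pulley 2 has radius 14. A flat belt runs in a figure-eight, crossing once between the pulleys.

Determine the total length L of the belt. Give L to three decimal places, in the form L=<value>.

L=133.064

crossed belt: β = asin((r1+r2)/C) = asin(21/23) = 65.9294°
wrap1 = wrap2 = π + 2β = 311.8588°
tangent length = C·cosβ = 9.3808
L = (r1+r2)·wrap + 2·C·cosβ = 21·5.4430 + 2·9.3808 = 133.0639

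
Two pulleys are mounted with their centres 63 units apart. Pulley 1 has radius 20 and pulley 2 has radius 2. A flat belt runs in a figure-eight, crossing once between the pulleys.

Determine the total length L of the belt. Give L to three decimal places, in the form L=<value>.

crossed belt: β = asin((r1+r2)/C) = asin(22/63) = 20.4388°
wrap1 = wrap2 = π + 2β = 220.8776°
tangent length = C·cosβ = 59.0339
L = (r1+r2)·wrap + 2·C·cosβ = 22·3.8550 + 2·59.0339 = 202.8787

L=202.879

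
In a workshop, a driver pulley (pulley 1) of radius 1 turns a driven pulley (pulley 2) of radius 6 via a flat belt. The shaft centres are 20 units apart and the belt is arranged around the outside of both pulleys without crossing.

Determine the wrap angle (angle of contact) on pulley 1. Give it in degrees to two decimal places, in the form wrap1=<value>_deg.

open belt: β = asin((r2−r1)/C) = asin(5/20) = 14.4775°
wrap1 = π − 2β = 151.0450°
wrap2 = π + 2β = 208.9550°

wrap1=151.04_deg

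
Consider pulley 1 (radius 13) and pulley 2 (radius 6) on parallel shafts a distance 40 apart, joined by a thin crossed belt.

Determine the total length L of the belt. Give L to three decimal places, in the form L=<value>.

crossed belt: β = asin((r1+r2)/C) = asin(19/40) = 28.3594°
wrap1 = wrap2 = π + 2β = 236.7187°
tangent length = C·cosβ = 35.1994
L = (r1+r2)·wrap + 2·C·cosβ = 19·4.1315 + 2·35.1994 = 148.8978

L=148.898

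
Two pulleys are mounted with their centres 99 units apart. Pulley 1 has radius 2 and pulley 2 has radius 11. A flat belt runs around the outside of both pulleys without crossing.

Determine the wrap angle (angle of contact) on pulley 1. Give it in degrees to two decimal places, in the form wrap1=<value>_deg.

open belt: β = asin((r2−r1)/C) = asin(9/99) = 5.2159°
wrap1 = π − 2β = 169.5682°
wrap2 = π + 2β = 190.4318°

wrap1=169.57_deg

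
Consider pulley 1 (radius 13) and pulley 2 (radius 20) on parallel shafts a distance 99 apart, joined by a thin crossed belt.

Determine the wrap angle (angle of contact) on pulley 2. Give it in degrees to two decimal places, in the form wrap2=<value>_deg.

crossed belt: β = asin((r1+r2)/C) = asin(33/99) = 19.4712°
wrap1 = wrap2 = π + 2β = 218.9424°

wrap2=218.94_deg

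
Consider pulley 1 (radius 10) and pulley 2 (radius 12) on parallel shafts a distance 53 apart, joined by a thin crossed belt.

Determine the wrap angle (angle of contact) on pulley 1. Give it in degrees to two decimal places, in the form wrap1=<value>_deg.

crossed belt: β = asin((r1+r2)/C) = asin(22/53) = 24.5253°
wrap1 = wrap2 = π + 2β = 229.0505°

wrap1=229.05_deg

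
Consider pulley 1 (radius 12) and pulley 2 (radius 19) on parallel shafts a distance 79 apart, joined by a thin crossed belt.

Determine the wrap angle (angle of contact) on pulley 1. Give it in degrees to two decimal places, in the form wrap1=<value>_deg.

wrap1=226.21_deg

crossed belt: β = asin((r1+r2)/C) = asin(31/79) = 23.1042°
wrap1 = wrap2 = π + 2β = 226.2085°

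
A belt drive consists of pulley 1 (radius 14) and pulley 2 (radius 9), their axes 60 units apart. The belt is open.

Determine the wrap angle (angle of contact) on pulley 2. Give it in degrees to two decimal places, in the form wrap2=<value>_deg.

wrap2=170.44_deg

open belt: β = asin((r2−r1)/C) = asin(-5/60) = -4.7802°
wrap1 = π − 2β = 189.5604°
wrap2 = π + 2β = 170.4396°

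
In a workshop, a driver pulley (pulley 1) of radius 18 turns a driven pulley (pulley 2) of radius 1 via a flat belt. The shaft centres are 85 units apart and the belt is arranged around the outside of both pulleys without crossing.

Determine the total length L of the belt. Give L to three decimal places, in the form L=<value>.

L=233.102

open belt: β = asin((r2−r1)/C) = asin(-17/85) = -11.5370°
wrap1 = π − 2β = 203.0739°
wrap2 = π + 2β = 156.9261°
tangent length = C·cosβ = 83.2827
L = r1·wrap1 + r2·wrap2 + 2·C·cosβ = 18·3.5443 + 1·2.7389 + 2·83.2827 = 233.1017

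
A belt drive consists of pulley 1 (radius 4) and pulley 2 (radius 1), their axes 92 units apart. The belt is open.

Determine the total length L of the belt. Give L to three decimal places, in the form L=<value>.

open belt: β = asin((r2−r1)/C) = asin(-3/92) = -1.8687°
wrap1 = π − 2β = 183.7373°
wrap2 = π + 2β = 176.2627°
tangent length = C·cosβ = 91.9511
L = r1·wrap1 + r2·wrap2 + 2·C·cosβ = 4·3.2068 + 1·3.0764 + 2·91.9511 = 199.8058

L=199.806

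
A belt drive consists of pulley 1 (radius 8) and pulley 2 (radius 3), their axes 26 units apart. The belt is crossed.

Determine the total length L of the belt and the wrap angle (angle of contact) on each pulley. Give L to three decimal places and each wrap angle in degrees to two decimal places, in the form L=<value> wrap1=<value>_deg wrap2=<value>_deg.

crossed belt: β = asin((r1+r2)/C) = asin(11/26) = 25.0290°
wrap1 = wrap2 = π + 2β = 230.0580°
tangent length = C·cosβ = 23.5584
L = (r1+r2)·wrap + 2·C·cosβ = 11·4.0153 + 2·23.5584 = 91.2848

L=91.285 wrap1=230.06_deg wrap2=230.06_deg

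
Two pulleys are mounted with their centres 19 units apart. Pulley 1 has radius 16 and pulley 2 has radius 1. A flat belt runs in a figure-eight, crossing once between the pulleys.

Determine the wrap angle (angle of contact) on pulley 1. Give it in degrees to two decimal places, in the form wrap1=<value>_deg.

crossed belt: β = asin((r1+r2)/C) = asin(17/19) = 63.4746°
wrap1 = wrap2 = π + 2β = 306.9493°

wrap1=306.95_deg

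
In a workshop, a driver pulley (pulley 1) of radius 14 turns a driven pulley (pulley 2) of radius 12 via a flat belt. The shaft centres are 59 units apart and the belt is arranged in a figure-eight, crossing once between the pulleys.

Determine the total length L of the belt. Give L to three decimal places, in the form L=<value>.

L=211.336

crossed belt: β = asin((r1+r2)/C) = asin(26/59) = 26.1471°
wrap1 = wrap2 = π + 2β = 232.2943°
tangent length = C·cosβ = 52.9623
L = (r1+r2)·wrap + 2·C·cosβ = 26·4.0543 + 2·52.9623 = 211.3363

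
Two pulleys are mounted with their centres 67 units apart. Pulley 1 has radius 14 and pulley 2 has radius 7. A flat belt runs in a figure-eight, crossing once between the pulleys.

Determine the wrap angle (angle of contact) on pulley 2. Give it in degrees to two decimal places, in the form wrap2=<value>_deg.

wrap2=216.53_deg

crossed belt: β = asin((r1+r2)/C) = asin(21/67) = 18.2662°
wrap1 = wrap2 = π + 2β = 216.5325°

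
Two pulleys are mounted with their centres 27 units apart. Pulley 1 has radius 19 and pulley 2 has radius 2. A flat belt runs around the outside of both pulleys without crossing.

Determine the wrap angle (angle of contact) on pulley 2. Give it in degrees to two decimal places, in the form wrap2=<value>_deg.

open belt: β = asin((r2−r1)/C) = asin(-17/27) = -39.0228°
wrap1 = π − 2β = 258.0456°
wrap2 = π + 2β = 101.9544°

wrap2=101.95_deg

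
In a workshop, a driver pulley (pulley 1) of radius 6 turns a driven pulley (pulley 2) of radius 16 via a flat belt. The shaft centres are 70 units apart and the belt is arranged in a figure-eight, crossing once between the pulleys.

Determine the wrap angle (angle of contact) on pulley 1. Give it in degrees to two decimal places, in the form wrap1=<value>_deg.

crossed belt: β = asin((r1+r2)/C) = asin(22/70) = 18.3177°
wrap1 = wrap2 = π + 2β = 216.6354°

wrap1=216.64_deg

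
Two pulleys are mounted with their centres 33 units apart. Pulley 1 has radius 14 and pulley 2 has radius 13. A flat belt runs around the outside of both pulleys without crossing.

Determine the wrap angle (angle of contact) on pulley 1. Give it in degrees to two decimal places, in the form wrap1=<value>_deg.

wrap1=183.47_deg

open belt: β = asin((r2−r1)/C) = asin(-1/33) = -1.7365°
wrap1 = π − 2β = 183.4730°
wrap2 = π + 2β = 176.5270°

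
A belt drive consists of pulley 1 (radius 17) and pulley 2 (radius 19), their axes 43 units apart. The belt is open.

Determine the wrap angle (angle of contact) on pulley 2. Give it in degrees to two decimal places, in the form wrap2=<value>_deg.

open belt: β = asin((r2−r1)/C) = asin(2/43) = 2.6659°
wrap1 = π − 2β = 174.6682°
wrap2 = π + 2β = 185.3318°

wrap2=185.33_deg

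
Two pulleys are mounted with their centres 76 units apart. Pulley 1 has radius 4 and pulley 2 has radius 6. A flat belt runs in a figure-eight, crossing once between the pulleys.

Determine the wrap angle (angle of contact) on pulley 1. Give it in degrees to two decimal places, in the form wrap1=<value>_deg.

wrap1=195.12_deg

crossed belt: β = asin((r1+r2)/C) = asin(10/76) = 7.5608°
wrap1 = wrap2 = π + 2β = 195.1217°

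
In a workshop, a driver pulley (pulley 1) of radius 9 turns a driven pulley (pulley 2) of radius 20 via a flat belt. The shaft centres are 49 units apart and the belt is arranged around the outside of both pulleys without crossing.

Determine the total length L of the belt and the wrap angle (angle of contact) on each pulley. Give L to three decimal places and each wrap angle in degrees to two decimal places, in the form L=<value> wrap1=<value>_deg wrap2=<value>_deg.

open belt: β = asin((r2−r1)/C) = asin(11/49) = 12.9729°
wrap1 = π − 2β = 154.0542°
wrap2 = π + 2β = 205.9458°
tangent length = C·cosβ = 47.7493
L = r1·wrap1 + r2·wrap2 + 2·C·cosβ = 9·2.6888 + 20·3.5944 + 2·47.7493 = 191.5861

L=191.586 wrap1=154.05_deg wrap2=205.95_deg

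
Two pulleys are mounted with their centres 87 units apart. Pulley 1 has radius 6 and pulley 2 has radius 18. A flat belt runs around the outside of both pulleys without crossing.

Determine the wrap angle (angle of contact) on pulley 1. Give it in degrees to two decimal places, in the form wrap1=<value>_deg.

wrap1=164.14_deg

open belt: β = asin((r2−r1)/C) = asin(12/87) = 7.9281°
wrap1 = π − 2β = 164.1437°
wrap2 = π + 2β = 195.8563°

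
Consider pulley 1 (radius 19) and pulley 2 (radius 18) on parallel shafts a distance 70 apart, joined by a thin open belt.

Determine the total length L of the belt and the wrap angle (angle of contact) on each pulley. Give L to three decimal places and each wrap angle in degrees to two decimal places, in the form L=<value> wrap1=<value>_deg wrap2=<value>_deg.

open belt: β = asin((r2−r1)/C) = asin(-1/70) = -0.8185°
wrap1 = π − 2β = 181.6371°
wrap2 = π + 2β = 178.3629°
tangent length = C·cosβ = 69.9929
L = r1·wrap1 + r2·wrap2 + 2·C·cosβ = 19·3.1702 + 18·3.1130 + 2·69.9929 = 256.2532

L=256.253 wrap1=181.64_deg wrap2=178.36_deg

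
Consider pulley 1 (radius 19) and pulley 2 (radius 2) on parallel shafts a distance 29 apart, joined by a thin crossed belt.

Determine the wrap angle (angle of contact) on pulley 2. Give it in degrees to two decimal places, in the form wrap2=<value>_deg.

crossed belt: β = asin((r1+r2)/C) = asin(21/29) = 46.3972°
wrap1 = wrap2 = π + 2β = 272.7944°

wrap2=272.79_deg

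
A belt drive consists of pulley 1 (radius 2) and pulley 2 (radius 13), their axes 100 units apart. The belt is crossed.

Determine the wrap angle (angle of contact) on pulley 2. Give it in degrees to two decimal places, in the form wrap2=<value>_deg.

crossed belt: β = asin((r1+r2)/C) = asin(15/100) = 8.6269°
wrap1 = wrap2 = π + 2β = 197.2539°

wrap2=197.25_deg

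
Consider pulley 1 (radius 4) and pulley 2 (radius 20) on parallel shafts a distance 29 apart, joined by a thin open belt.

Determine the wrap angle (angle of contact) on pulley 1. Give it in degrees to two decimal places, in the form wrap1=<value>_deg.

wrap1=113.03_deg

open belt: β = asin((r2−r1)/C) = asin(16/29) = 33.4854°
wrap1 = π − 2β = 113.0292°
wrap2 = π + 2β = 246.9708°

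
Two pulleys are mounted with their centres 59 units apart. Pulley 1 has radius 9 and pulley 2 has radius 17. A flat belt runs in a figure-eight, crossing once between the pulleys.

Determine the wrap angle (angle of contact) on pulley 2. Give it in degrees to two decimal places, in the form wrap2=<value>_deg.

crossed belt: β = asin((r1+r2)/C) = asin(26/59) = 26.1471°
wrap1 = wrap2 = π + 2β = 232.2943°

wrap2=232.29_deg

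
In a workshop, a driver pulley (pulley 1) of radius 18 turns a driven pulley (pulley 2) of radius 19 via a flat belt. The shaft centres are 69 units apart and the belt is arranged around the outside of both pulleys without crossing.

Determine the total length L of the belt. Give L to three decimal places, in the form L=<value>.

open belt: β = asin((r2−r1)/C) = asin(1/69) = 0.8304°
wrap1 = π − 2β = 178.3392°
wrap2 = π + 2β = 181.6608°
tangent length = C·cosβ = 68.9928
L = r1·wrap1 + r2·wrap2 + 2·C·cosβ = 18·3.1126 + 19·3.1706 + 2·68.9928 = 254.2534

L=254.253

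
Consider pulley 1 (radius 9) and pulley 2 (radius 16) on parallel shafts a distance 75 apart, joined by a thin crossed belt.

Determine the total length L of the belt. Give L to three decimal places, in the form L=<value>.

L=236.953

crossed belt: β = asin((r1+r2)/C) = asin(25/75) = 19.4712°
wrap1 = wrap2 = π + 2β = 218.9424°
tangent length = C·cosβ = 70.7107
L = (r1+r2)·wrap + 2·C·cosβ = 25·3.8213 + 2·70.7107 = 236.9530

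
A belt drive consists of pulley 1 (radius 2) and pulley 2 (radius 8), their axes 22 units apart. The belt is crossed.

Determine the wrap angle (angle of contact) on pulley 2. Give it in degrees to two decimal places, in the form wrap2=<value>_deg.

crossed belt: β = asin((r1+r2)/C) = asin(10/22) = 27.0357°
wrap1 = wrap2 = π + 2β = 234.0714°

wrap2=234.07_deg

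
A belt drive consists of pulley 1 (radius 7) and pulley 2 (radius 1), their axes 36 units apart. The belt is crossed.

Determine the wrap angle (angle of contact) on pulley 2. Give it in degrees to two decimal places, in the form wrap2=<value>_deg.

wrap2=205.68_deg

crossed belt: β = asin((r1+r2)/C) = asin(8/36) = 12.8396°
wrap1 = wrap2 = π + 2β = 205.6792°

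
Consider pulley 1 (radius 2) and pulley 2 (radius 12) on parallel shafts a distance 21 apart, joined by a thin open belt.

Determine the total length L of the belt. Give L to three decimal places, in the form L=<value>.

L=90.841

open belt: β = asin((r2−r1)/C) = asin(10/21) = 28.4369°
wrap1 = π − 2β = 123.1262°
wrap2 = π + 2β = 236.8738°
tangent length = C·cosβ = 18.4662
L = r1·wrap1 + r2·wrap2 + 2·C·cosβ = 2·2.1490 + 12·4.1342 + 2·18.4662 = 90.8410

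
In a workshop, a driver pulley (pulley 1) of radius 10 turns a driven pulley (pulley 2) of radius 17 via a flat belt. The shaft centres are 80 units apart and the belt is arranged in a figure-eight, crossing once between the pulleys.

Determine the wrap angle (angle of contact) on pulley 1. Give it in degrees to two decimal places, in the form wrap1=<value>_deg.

crossed belt: β = asin((r1+r2)/C) = asin(27/80) = 19.7246°
wrap1 = wrap2 = π + 2β = 219.4493°

wrap1=219.45_deg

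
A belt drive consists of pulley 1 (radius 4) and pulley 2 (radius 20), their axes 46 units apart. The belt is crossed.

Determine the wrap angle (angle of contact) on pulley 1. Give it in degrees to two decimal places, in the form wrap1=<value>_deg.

wrap1=242.90_deg

crossed belt: β = asin((r1+r2)/C) = asin(24/46) = 31.4490°
wrap1 = wrap2 = π + 2β = 242.8980°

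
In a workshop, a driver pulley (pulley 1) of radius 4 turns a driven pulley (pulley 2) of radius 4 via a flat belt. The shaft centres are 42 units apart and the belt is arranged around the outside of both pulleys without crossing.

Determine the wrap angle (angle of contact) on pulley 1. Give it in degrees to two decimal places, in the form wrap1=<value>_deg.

wrap1=180.00_deg

open belt: β = asin((r2−r1)/C) = asin(0/42) = 0.0000°
wrap1 = π − 2β = 180.0000°
wrap2 = π + 2β = 180.0000°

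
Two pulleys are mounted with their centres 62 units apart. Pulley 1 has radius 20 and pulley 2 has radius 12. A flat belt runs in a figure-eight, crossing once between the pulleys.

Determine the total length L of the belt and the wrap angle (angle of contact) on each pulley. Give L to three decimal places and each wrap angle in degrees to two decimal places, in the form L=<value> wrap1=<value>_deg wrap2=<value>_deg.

L=241.447 wrap1=242.15_deg wrap2=242.15_deg

crossed belt: β = asin((r1+r2)/C) = asin(32/62) = 31.0730°
wrap1 = wrap2 = π + 2β = 242.1459°
tangent length = C·cosβ = 53.1037
L = (r1+r2)·wrap + 2·C·cosβ = 32·4.2262 + 2·53.1037 = 241.4471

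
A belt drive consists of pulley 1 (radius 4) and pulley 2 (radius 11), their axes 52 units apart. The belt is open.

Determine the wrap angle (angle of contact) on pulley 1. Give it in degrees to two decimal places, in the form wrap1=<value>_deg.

open belt: β = asin((r2−r1)/C) = asin(7/52) = 7.7364°
wrap1 = π − 2β = 164.5272°
wrap2 = π + 2β = 195.4728°

wrap1=164.53_deg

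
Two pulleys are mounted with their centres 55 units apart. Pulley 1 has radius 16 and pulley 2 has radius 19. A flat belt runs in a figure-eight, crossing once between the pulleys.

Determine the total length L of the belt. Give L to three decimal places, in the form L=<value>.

L=243.093

crossed belt: β = asin((r1+r2)/C) = asin(35/55) = 39.5212°
wrap1 = wrap2 = π + 2β = 259.0424°
tangent length = C·cosβ = 42.4264
L = (r1+r2)·wrap + 2·C·cosβ = 35·4.5211 + 2·42.4264 = 243.0928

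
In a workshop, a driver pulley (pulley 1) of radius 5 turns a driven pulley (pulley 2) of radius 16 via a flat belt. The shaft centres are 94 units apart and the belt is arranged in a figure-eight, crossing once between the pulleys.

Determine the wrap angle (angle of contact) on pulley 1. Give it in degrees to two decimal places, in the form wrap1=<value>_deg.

wrap1=205.82_deg

crossed belt: β = asin((r1+r2)/C) = asin(21/94) = 12.9091°
wrap1 = wrap2 = π + 2β = 205.8181°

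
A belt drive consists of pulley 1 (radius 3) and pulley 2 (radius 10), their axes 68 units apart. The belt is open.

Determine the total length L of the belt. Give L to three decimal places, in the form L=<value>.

L=177.562

open belt: β = asin((r2−r1)/C) = asin(7/68) = 5.9086°
wrap1 = π − 2β = 168.1829°
wrap2 = π + 2β = 191.8171°
tangent length = C·cosβ = 67.6387
L = r1·wrap1 + r2·wrap2 + 2·C·cosβ = 3·2.9353 + 10·3.3478 + 2·67.6387 = 177.5619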